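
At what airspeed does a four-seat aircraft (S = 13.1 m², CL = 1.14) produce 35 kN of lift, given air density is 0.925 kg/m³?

L = ½ρv²S·CL ⇒ v = √(2L/(ρ·S·CL))
v = √(2 × 35000 / (0.925 × 13.1 × 1.14)) = √5067 = 71.2 m/s

v = 71.2 m/s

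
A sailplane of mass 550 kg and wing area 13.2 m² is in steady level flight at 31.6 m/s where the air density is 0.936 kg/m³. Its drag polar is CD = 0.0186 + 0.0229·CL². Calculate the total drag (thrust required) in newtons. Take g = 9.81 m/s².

D = 223 N

In steady level flight, lift balances weight: W = mg = 550 × 9.81 = 5395.5 N.
Dynamic pressure q = 0.5 × 0.936 × 31.6² = 467.3 Pa.
CL = 2W/(ρv²S) = 2×5395.5/(0.936×31.6²×13.2) = 0.8747.
CD = 0.0186 + 0.0229 × 0.8747² = 0.03612.
D = q·S·CD = 467.3 × 13.2 × 0.03612 = 222.8 N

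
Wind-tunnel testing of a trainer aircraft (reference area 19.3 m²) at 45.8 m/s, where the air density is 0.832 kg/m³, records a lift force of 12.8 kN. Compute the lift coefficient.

CL = 0.76

From L = ½ρv²S·CL, rearranging gives CL = 2L/(ρv²S).
CL = 2 × 12800 / (0.832 × 45.8² × 19.3) = 0.76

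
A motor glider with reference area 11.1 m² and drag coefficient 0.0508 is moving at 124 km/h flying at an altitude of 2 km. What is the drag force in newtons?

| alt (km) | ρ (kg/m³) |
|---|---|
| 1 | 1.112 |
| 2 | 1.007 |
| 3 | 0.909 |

At 2 km, from the table: ρ = 1.007 kg/m³.
Convert speed: v = 124 km/h ÷ 3.6 = 34.44 m/s.
D = ½ρv²S·CD = ½ × 1.007 × 34.44² × 11.1 × 0.0508 = 337 N

D = 337 N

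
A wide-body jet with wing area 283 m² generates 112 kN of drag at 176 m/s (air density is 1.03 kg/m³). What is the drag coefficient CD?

CD = 0.0248

From D = ½ρv²S·CD, rearranging gives CD = 2D/(ρv²S).
CD = 2 × 1.12×10^5 / (1.03 × 176² × 283) = 0.0248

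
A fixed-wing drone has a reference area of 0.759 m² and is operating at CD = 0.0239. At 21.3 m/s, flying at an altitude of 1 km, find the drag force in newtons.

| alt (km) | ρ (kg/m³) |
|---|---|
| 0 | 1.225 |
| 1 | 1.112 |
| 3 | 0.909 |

At 1 km, from the table: ρ = 1.112 kg/m³.
D = ½ρv²S·CD = ½ × 1.112 × 21.3² × 0.759 × 0.0239 = 4.58 N

D = 4.58 N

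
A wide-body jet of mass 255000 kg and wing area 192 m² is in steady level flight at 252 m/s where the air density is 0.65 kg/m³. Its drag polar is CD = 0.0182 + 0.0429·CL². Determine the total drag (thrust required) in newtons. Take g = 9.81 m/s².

D = 1.4×10^5 N

Weight W = mg = 255000 × 9.81 = 2.5016×10^6 N; in level flight L = W.
Dynamic pressure q = 0.5 × 0.65 × 252² = 20640 Pa.
CL = W/(q·S) = 2.5016×10^6 / (20640 × 192) = 0.6313.
CD = 0.0182 + 0.0429 × 0.6313² = 0.0353.
D = q·S·CD = 20640 × 192 × 0.0353 = 1.399×10^5 N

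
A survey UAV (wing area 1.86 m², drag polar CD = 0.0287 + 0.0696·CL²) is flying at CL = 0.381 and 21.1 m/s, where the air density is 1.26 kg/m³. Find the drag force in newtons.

CD = 0.0287 + 0.0696 × 0.381² = 0.0388
D = ½ρv²S·CD = ½ × 1.26 × 21.1² × 1.86 × 0.0388 = 20.2 N

D = 20.2 N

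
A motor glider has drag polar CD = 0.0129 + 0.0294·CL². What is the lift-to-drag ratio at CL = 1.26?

CD = 0.0129 + 0.0294 × 1.26² = 0.05958
L/D = CL/CD = 1.26 / 0.05958 = 21.1

L/D = 21.1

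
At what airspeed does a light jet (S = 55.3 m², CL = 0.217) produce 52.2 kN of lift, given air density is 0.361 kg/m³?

L = ½ρv²S·CL ⇒ v = √(2L/(ρ·S·CL))
v = √(2 × 52200 / (0.361 × 55.3 × 0.217)) = √24100 = 155 m/s

v = 155 m/s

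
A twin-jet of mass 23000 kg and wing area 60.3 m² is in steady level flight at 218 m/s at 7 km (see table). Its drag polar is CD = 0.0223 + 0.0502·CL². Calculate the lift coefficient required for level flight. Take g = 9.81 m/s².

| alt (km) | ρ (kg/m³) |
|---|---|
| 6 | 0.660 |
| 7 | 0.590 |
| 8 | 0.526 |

CL = 0.267

At 7 km, from the table: ρ = 0.590 kg/m³.
Level flight ⇒ L = W = m·g = 23000 × 9.81 = 2.2563×10^5 N.
q = ½ρv² = ½ × 0.59 × 218² = 14020 Pa.
CL = 2W/(ρv²S) = 2×2.2563×10^5/(0.59×218²×60.3) = 0.2669.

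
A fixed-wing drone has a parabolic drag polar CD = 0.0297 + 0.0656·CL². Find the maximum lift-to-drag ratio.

(L/D)max = 11.3

For CD = CD0 + K·CL², (L/D)max occurs at CL* = √(CD0/K) and equals 1/(2√(K·CD0)).
(L/D)max = 1/(2√(0.0656 × 0.0297)) = 1/(2 × 0.04414) = 11.3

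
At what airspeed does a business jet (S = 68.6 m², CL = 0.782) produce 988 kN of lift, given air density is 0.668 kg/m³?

L = ½ρv²S·CL ⇒ v = √(2L/(ρ·S·CL))
v = √(2 × 9.88×10^5 / (0.668 × 68.6 × 0.782)) = √55140 = 235 m/s

v = 235 m/s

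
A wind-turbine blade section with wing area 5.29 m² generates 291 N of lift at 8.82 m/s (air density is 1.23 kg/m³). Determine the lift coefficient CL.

From L = ½ρv²S·CL, rearranging gives CL = 2L/(ρv²S).
CL = 2 × 291 / (1.23 × 8.82² × 5.29) = 1.15

CL = 1.15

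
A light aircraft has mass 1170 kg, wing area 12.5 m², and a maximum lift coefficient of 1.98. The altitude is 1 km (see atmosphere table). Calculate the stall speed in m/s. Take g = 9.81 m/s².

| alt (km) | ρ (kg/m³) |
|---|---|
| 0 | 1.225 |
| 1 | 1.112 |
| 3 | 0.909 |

V_stall = 28.9 m/s

At 1 km, from the table: ρ = 1.112 kg/m³.
Stall occurs when L = W at CL,max. W = mg = 1170 × 9.81 = 11480 N.
V_stall = √(2W/(ρ·S·CL,max)) = √(2 × 11480 / (1.112 × 12.5 × 1.98))
V_stall = √834.1 = 28.9 m/s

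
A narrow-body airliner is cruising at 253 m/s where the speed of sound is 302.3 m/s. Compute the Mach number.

M = 0.837

M = v/a = 253 / 302.3 = 0.837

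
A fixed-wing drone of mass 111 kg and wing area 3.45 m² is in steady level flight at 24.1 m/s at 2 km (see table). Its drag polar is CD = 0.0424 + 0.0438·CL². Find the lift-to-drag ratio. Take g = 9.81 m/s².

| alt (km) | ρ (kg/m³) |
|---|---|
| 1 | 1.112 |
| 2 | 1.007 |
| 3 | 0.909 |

L/D = 11.6

At 2 km, from the table: ρ = 1.007 kg/m³.
Level flight ⇒ L = W = m·g = 111 × 9.81 = 1088.9 N.
Dynamic pressure q = 0.5 × 1.007 × 24.1² = 292.4 Pa.
Required CL = L/(qS) = 1088.9/(292.4·3.45) = 1.079.
CD = 0.0424 + 0.0438 × 1.079² = 0.09342.
L/D = CL/CD = 1.079 / 0.09342 = 11.6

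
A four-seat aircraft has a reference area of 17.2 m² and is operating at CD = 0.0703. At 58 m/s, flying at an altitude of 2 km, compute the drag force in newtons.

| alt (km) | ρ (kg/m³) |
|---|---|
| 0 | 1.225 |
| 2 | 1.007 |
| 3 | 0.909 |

At 2 km, from the table: ρ = 1.007 kg/m³.
Dynamic pressure q = ½ρv² = ½ × 1.007 × 58² = 1694 Pa.
D = q·S·CD = 1694 × 17.2 × 0.0703 = 2050 N

D = 2050 N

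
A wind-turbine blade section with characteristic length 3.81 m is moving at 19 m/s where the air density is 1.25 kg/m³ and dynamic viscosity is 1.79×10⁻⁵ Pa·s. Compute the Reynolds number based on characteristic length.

Re = 5.06×10^6

Re = ρ·v·c/μ = 1.25 × 19 × 3.81 / (1.79×10⁻⁵) = 5.06×10^6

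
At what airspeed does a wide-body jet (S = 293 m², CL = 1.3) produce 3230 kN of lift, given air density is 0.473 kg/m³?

v = 189 m/s

L = ½ρv²S·CL ⇒ v = √(2L/(ρ·S·CL))
v = √(2 × 3.23×10^6 / (0.473 × 293 × 1.3)) = √35860 = 189 m/s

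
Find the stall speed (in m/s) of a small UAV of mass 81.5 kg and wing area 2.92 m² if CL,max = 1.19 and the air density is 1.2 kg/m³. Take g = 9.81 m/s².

Stall occurs when L = W at CL,max. W = mg = 81.5 × 9.81 = 799.5 N.
V_stall = √(2W/(ρ·S·CL,max)) = √(2 × 799.5 / (1.2 × 2.92 × 1.19))
V_stall = √383.5 = 19.6 m/s

V_stall = 19.6 m/s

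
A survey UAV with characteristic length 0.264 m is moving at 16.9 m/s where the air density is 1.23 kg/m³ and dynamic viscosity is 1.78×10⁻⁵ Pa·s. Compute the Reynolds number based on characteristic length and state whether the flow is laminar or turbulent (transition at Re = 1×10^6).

Re = ρ·v·c/μ = 1.23 × 16.9 × 0.264 / (1.78×10⁻⁵) = 3.08×10^5
Since 3.08×10^5 < 1×10^6, the flow is laminar.

Re = 3.08×10^5 (laminar)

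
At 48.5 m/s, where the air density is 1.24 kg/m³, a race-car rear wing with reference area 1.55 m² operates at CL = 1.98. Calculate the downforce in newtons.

L = 4480 N

L = ½ρv²S·CL = ½ × 1.24 × 48.5² × 1.55 × 1.98 = 4480 N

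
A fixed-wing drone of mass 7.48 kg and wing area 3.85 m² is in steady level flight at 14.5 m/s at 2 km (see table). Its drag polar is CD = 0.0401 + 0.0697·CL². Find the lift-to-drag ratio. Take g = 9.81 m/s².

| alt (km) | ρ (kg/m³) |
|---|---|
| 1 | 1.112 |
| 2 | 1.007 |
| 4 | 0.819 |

L/D = 4.25

At 2 km, from the table: ρ = 1.007 kg/m³.
In steady level flight, lift balances weight: W = mg = 7.48 × 9.81 = 73.379 N.
q = ½ρv² = ½ × 1.007 × 14.5² = 105.9 Pa.
CL = 2W/(ρv²S) = 2×73.379/(1.007×14.5²×3.85) = 0.18.
CD = 0.0401 + 0.0697 × 0.18² = 0.04236.
L/D = CL/CD = 0.18 / 0.04236 = 4.25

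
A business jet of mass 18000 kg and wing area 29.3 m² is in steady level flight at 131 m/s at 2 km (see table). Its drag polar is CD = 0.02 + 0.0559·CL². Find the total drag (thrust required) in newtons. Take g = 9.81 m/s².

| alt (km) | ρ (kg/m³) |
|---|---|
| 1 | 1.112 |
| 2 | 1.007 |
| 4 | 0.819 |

D = 11900 N

At 2 km, from the table: ρ = 1.007 kg/m³.
Weight W = mg = 18000 × 9.81 = 1.7658×10^5 N; in level flight L = W.
Dynamic pressure q = 0.5 × 1.007 × 131² = 8641 Pa.
CL = 2W/(ρv²S) = 2×1.7658×10^5/(1.007×131²×29.3) = 0.6975.
CD = 0.02 + 0.0559 × 0.6975² = 0.04719.
D = q·S·CD = 8641 × 29.3 × 0.04719 = 11950 N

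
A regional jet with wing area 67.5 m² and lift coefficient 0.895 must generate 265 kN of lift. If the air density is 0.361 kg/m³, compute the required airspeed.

v = 156 m/s

L = ½ρv²S·CL ⇒ v = √(2L/(ρ·S·CL))
v = √(2 × 2.65×10^5 / (0.361 × 67.5 × 0.895)) = √24300 = 156 m/s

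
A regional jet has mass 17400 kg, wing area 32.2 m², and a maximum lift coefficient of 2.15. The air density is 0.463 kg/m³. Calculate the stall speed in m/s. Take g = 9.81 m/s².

At stall, lift equals weight: L = W = m·g = 17400 × 9.81 = 1.707×10^5 N.
From L = ½ρV²S·CL,max = W: V_stall = √(2W/(ρSCL,max)) = √(2·1.707×10^5/(0.463·32.2·2.15))
V_stall = √10650 = 103 m/s

V_stall = 103 m/s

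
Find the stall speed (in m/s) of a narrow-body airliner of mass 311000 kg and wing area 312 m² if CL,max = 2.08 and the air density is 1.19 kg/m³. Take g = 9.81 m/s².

At stall, lift equals weight: L = W = m·g = 311000 × 9.81 = 3.051×10^6 N.
V_stall = √(2W/(ρ·S·CL,max)) = √(2 × 3.051×10^6 / (1.19 × 312 × 2.08))
V_stall = √7901 = 88.9 m/s

V_stall = 88.9 m/s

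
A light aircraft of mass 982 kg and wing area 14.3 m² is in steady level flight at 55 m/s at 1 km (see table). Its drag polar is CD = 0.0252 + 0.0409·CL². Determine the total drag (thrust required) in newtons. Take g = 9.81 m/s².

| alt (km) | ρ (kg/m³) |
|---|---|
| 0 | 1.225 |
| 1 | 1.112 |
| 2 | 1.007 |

At 1 km, from the table: ρ = 1.112 kg/m³.
In steady level flight, lift balances weight: W = mg = 982 × 9.81 = 9633.4 N.
q = ½ρv² = ½ × 1.112 × 55² = 1682 Pa.
CL = 2W/(ρv²S) = 2×9633.4/(1.112×55²×14.3) = 0.4005.
CD = 0.0252 + 0.0409 × 0.4005² = 0.03176.
D = q·S·CD = 1682 × 14.3 × 0.03176 = 763.9 N

D = 764 N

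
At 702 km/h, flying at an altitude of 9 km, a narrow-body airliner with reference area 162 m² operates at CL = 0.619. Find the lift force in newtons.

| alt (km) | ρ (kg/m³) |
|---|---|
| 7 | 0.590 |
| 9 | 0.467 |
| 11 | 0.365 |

L = 8.9×10^5 N

At 9 km, from the table: ρ = 0.467 kg/m³.
Convert speed: v = 702 km/h ÷ 3.6 = 195 m/s.
L = ½ρv²S·CL = ½ × 0.467 × 195² × 162 × 0.619 = 8.9×10^5 N ≈ 890 kN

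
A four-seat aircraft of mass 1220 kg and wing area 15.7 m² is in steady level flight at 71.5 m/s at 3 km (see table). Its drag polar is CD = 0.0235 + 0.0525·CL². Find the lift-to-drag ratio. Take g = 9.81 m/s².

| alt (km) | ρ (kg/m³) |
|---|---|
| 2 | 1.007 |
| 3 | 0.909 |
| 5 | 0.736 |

At 3 km, from the table: ρ = 0.909 kg/m³.
Weight W = mg = 1220 × 9.81 = 11968 N; in level flight L = W.
q = ½ρv² = ½ × 0.909 × 71.5² = 2324 Pa.
Required CL = L/(qS) = 11968/(2324·15.7) = 0.3281.
CD = 0.0235 + 0.0525 × 0.3281² = 0.02915.
L/D = CL/CD = 0.3281 / 0.02915 = 11.3

L/D = 11.3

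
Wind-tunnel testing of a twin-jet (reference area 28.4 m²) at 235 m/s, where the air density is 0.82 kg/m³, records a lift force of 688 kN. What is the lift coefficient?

From L = ½ρv²S·CL, rearranging gives CL = 2L/(ρv²S).
CL = 2 × 6.88×10^5 / (0.82 × 235² × 28.4) = 1.07

CL = 1.07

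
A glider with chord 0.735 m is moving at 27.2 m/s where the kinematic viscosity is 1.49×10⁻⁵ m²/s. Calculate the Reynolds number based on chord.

Re = v·c/ν = 27.2 × 0.735 / (1.49×10⁻⁵) = 1.34×10^6

Re = 1.34×10^6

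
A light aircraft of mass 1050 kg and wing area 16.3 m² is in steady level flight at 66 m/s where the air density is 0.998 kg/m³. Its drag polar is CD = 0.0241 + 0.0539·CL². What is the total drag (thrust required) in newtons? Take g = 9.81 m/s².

Level flight ⇒ L = W = m·g = 1050 × 9.81 = 10300 N.
Dynamic pressure q = 0.5 × 0.998 × 66² = 2174 Pa.
CL = 2W/(ρv²S) = 2×10300/(0.998×66²×16.3) = 0.2907.
CD = 0.0241 + 0.0539 × 0.2907² = 0.02866.
D = q·S·CD = 2174 × 16.3 × 0.02866 = 1015 N

D = 1020 N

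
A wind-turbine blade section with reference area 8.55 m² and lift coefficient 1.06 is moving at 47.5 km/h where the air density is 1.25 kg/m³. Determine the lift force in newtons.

L = 986 N

Convert speed: v = 47.5 km/h ÷ 3.6 = 13.19 m/s.
L = ½ρv²S·CL = ½ × 1.25 × 13.19² × 8.55 × 1.06 = 986 N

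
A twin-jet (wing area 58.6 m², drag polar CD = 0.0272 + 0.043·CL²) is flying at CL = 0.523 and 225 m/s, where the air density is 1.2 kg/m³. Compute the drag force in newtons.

CD = 0.0272 + 0.043 × 0.523² = 0.03896
D = ½ρv²S·CD = ½ × 1.2 × 225² × 58.6 × 0.03896 = 69400 N

D = 69400 N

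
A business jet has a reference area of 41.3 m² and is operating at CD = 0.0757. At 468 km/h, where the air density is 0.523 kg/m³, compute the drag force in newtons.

D = 13800 N

Convert speed: v = 468 km/h ÷ 3.6 = 130 m/s.
D = ½ρv²S·CD = ½ × 0.523 × 130² × 41.3 × 0.0757 = 13800 N ≈ 13.8 kN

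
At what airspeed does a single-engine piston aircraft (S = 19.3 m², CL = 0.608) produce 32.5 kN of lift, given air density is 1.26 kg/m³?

L = ½ρv²S·CL ⇒ v = √(2L/(ρ·S·CL))
v = √(2 × 32500 / (1.26 × 19.3 × 0.608)) = √4396 = 66.3 m/s

v = 66.3 m/s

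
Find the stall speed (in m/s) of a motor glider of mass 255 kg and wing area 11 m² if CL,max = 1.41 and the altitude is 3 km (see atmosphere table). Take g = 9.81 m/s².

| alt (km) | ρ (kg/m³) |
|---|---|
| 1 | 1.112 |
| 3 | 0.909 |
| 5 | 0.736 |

V_stall = 18.8 m/s

At 3 km, from the table: ρ = 0.909 kg/m³.
Stall occurs when L = W at CL,max. W = mg = 255 × 9.81 = 2502 N.
V_stall = √(2W/(ρ·S·CL,max)) = √(2 × 2502 / (0.909 × 11 × 1.41))
V_stall = √354.9 = 18.8 m/s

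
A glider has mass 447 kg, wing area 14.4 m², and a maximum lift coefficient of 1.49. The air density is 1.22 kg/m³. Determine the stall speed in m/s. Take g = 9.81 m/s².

V_stall = 18.3 m/s

Weight W = mg = 447 × 9.81 = 4385 N.
From L = ½ρV²S·CL,max = W: V_stall = √(2W/(ρSCL,max)) = √(2·4385/(1.22·14.4·1.49))
V_stall = √335 = 18.3 m/s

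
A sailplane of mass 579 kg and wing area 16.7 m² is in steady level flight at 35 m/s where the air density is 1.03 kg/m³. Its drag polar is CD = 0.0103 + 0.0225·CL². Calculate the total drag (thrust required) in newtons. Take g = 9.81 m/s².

Level flight ⇒ L = W = m·g = 579 × 9.81 = 5680 N.
q = ½ρv² = ½ × 1.03 × 35² = 630.9 Pa.
CL = W/(q·S) = 5680 / (630.9 × 16.7) = 0.5391.
CD = 0.0103 + 0.0225 × 0.5391² = 0.01684.
D = q·S·CD = 630.9 × 16.7 × 0.01684 = 177.4 N

D = 177 N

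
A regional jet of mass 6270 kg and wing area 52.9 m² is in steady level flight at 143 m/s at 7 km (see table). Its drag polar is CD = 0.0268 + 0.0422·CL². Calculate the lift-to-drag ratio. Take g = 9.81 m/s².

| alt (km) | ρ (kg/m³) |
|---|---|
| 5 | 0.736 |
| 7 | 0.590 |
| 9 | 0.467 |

L/D = 6.79

At 7 km, from the table: ρ = 0.590 kg/m³.
Weight W = mg = 6270 × 9.81 = 61509 N; in level flight L = W.
Dynamic pressure q = 0.5 × 0.59 × 143² = 6032 Pa.
CL = W/(q·S) = 61509 / (6032 × 52.9) = 0.1927.
CD = 0.0268 + 0.0422 × 0.1927² = 0.02837.
L/D = CL/CD = 0.1927 / 0.02837 = 6.79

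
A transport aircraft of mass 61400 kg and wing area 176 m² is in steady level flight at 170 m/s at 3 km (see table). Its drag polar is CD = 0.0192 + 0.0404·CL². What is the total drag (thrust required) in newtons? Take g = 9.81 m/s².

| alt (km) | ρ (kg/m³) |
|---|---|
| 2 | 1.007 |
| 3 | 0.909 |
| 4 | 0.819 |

At 3 km, from the table: ρ = 0.909 kg/m³.
Level flight ⇒ L = W = m·g = 61400 × 9.81 = 6.0233×10^5 N.
Dynamic pressure q = 0.5 × 0.909 × 170² = 13140 Pa.
CL = 2W/(ρv²S) = 2×6.0233×10^5/(0.909×170²×176) = 0.2606.
CD = 0.0192 + 0.0404 × 0.2606² = 0.02194.
D = q·S·CD = 13140 × 176 × 0.02194 = 50730 N

D = 50700 N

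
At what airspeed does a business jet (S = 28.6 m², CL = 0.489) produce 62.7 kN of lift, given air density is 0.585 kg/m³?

L = ½ρv²S·CL ⇒ v = √(2L/(ρ·S·CL))
v = √(2 × 62700 / (0.585 × 28.6 × 0.489)) = √15330 = 124 m/s

v = 124 m/s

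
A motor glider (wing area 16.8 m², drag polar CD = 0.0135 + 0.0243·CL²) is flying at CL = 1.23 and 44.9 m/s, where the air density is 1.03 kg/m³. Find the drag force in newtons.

D = 877 N

CD = 0.0135 + 0.0243 × 1.23² = 0.05026
D = ½ρv²S·CD = ½ × 1.03 × 44.9² × 16.8 × 0.05026 = 877 N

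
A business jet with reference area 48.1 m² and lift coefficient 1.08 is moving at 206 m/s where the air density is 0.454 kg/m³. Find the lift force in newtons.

L = ½ρv²S·CL = ½ × 0.454 × 206² × 48.1 × 1.08 = 5×10^5 N ≈ 500 kN

L = 5×10^5 N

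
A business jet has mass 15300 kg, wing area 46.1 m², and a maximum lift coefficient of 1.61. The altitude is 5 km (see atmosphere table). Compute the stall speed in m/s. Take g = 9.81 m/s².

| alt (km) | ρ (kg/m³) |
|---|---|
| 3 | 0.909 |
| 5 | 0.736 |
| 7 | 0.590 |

At 5 km, from the table: ρ = 0.736 kg/m³.
At stall, lift equals weight: L = W = m·g = 15300 × 9.81 = 1.501×10^5 N.
From L = ½ρV²S·CL,max = W: V_stall = √(2W/(ρSCL,max)) = √(2·1.501×10^5/(0.736·46.1·1.61))
V_stall = √5495 = 74.1 m/s

V_stall = 74.1 m/s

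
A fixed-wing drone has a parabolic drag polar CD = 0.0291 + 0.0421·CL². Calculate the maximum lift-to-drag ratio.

For CD = CD0 + K·CL², (L/D)max occurs at CL* = √(CD0/K) and equals 1/(2√(K·CD0)).
(L/D)max = 1/(2√(0.0421 × 0.0291)) = 1/(2 × 0.035) = 14.3

(L/D)max = 14.3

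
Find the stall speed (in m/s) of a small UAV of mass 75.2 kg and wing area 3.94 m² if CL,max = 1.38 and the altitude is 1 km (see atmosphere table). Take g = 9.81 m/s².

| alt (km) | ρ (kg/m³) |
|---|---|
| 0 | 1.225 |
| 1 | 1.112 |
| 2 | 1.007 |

V_stall = 15.6 m/s

At 1 km, from the table: ρ = 1.112 kg/m³.
Stall occurs when L = W at CL,max. W = mg = 75.2 × 9.81 = 737.7 N.
V_stall = √(2W/(ρ·S·CL,max)) = √(2 × 737.7 / (1.112 × 3.94 × 1.38))
V_stall = √244 = 15.6 m/s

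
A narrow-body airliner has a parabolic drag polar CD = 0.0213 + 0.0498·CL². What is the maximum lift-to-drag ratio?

(L/D)max = 15.4

For CD = CD0 + K·CL², (L/D)max occurs at CL* = √(CD0/K) and equals 1/(2√(K·CD0)).
(L/D)max = 1/(2√(0.0498 × 0.0213)) = 1/(2 × 0.03257) = 15.4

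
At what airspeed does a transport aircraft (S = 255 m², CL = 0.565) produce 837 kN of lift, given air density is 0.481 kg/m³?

L = ½ρv²S·CL ⇒ v = √(2L/(ρ·S·CL))
v = √(2 × 8.37×10^5 / (0.481 × 255 × 0.565)) = √24160 = 155 m/s

v = 155 m/s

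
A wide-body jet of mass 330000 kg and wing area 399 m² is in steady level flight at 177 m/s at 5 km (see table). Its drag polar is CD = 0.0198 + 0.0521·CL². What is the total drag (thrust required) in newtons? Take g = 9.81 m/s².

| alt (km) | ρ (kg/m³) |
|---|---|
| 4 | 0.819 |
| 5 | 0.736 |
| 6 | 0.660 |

D = 2.1×10^5 N

At 5 km, from the table: ρ = 0.736 kg/m³.
In steady level flight, lift balances weight: W = mg = 330000 × 9.81 = 3.2373×10^6 N.
Dynamic pressure q = 0.5 × 0.736 × 177² = 11530 Pa.
CL = W/(q·S) = 3.2373×10^6 / (11530 × 399) = 0.7037.
CD = 0.0198 + 0.0521 × 0.7037² = 0.0456.
D = q·S·CD = 11530 × 399 × 0.0456 = 2.098×10^5 N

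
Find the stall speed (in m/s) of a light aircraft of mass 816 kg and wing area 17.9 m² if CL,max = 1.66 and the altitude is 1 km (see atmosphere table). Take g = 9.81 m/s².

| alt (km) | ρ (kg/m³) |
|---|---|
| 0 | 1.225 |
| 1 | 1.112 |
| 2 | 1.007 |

At 1 km, from the table: ρ = 1.112 kg/m³.
Stall occurs when L = W at CL,max. W = mg = 816 × 9.81 = 8005 N.
V_stall = √(2W/(ρ·S·CL,max)) = √(2 × 8005 / (1.112 × 17.9 × 1.66))
V_stall = √484.5 = 22 m/s

V_stall = 22 m/s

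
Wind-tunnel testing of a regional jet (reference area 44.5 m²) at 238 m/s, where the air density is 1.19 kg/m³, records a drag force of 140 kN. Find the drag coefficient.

CD = 0.0933

From D = ½ρv²S·CD, rearranging gives CD = 2D/(ρv²S).
CD = 2 × 1.4×10^5 / (1.19 × 238² × 44.5) = 0.0933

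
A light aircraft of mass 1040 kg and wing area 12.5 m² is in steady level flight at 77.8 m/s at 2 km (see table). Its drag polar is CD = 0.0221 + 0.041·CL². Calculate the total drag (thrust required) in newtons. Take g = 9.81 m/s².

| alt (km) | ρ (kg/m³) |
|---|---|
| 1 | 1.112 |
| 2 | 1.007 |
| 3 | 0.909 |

At 2 km, from the table: ρ = 1.007 kg/m³.
In steady level flight, lift balances weight: W = mg = 1040 × 9.81 = 10202 N.
Dynamic pressure q = 0.5 × 1.007 × 77.8² = 3048 Pa.
CL = W/(q·S) = 10202 / (3048 × 12.5) = 0.2678.
CD = 0.0221 + 0.041 × 0.2678² = 0.02504.
D = q·S·CD = 3048 × 12.5 × 0.02504 = 953.9 N

D = 954 N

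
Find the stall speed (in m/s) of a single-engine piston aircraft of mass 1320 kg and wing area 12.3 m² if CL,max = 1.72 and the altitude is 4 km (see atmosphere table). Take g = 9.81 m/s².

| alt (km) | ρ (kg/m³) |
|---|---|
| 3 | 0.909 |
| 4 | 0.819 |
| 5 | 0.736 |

V_stall = 38.7 m/s

At 4 km, from the table: ρ = 0.819 kg/m³.
Stall occurs when L = W at CL,max. W = mg = 1320 × 9.81 = 12950 N.
From L = ½ρV²S·CL,max = W: V_stall = √(2W/(ρSCL,max)) = √(2·12950/(0.819·12.3·1.72))
V_stall = √1495 = 38.7 m/s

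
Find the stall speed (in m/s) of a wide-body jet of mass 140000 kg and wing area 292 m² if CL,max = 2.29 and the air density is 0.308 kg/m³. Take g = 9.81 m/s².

V_stall = 115 m/s

Stall occurs when L = W at CL,max. W = mg = 140000 × 9.81 = 1.373×10^6 N.
From L = ½ρV²S·CL,max = W: V_stall = √(2W/(ρSCL,max)) = √(2·1.373×10^6/(0.308·292·2.29))
V_stall = √13340 = 115 m/s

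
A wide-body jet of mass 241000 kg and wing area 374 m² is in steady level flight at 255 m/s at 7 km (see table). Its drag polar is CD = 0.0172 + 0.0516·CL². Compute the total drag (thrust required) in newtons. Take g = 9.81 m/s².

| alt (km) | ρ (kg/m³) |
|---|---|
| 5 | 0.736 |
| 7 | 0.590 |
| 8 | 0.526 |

D = 1.64×10^5 N

At 7 km, from the table: ρ = 0.590 kg/m³.
Level flight ⇒ L = W = m·g = 241000 × 9.81 = 2.3642×10^6 N.
q = ½ρv² = ½ × 0.59 × 255² = 19180 Pa.
Required CL = L/(qS) = 2.3642×10^6/(19180·374) = 0.3295.
CD = 0.0172 + 0.0516 × 0.3295² = 0.0228.
D = q·S·CD = 19180 × 374 × 0.0228 = 1.636×10^5 N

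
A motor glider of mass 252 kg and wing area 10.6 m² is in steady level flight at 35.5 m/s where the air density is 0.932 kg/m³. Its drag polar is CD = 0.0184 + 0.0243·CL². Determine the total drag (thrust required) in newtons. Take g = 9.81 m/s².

In steady level flight, lift balances weight: W = mg = 252 × 9.81 = 2472.1 N.
q = ½ρv² = ½ × 0.932 × 35.5² = 587.3 Pa.
CL = 2W/(ρv²S) = 2×2472.1/(0.932×35.5²×10.6) = 0.3971.
CD = 0.0184 + 0.0243 × 0.3971² = 0.02223.
D = q·S·CD = 587.3 × 10.6 × 0.02223 = 138.4 N

D = 138 N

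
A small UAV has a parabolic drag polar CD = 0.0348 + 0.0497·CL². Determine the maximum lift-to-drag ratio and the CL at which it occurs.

(L/D)max = 12, at CL = 0.837

For CD = CD0 + K·CL², (L/D)max occurs at CL* = √(CD0/K) and equals 1/(2√(K·CD0)).
(L/D)max = 1/(2√(0.0497 × 0.0348)) = 1/(2 × 0.04159) = 12
CL* = √(0.0348/0.0497) = 0.837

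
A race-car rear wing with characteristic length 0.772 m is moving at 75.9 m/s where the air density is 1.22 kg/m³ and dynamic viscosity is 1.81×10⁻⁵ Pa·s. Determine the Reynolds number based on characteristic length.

Re = ρ·v·c/μ = 1.22 × 75.9 × 0.772 / (1.81×10⁻⁵) = 3.95×10^6

Re = 3.95×10^6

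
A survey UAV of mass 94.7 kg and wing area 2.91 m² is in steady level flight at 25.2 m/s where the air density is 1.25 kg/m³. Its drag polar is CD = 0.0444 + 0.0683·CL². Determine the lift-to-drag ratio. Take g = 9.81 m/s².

L/D = 9.08

In steady level flight, lift balances weight: W = mg = 94.7 × 9.81 = 929.01 N.
q = ½ρv² = ½ × 1.25 × 25.2² = 396.9 Pa.
CL = W/(q·S) = 929.01 / (396.9 × 2.91) = 0.8043.
CD = 0.0444 + 0.0683 × 0.8043² = 0.08859.
L/D = CL/CD = 0.8043 / 0.08859 = 9.08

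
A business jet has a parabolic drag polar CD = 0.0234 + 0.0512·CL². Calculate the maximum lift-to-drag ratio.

For CD = CD0 + K·CL², (L/D)max occurs at CL* = √(CD0/K) and equals 1/(2√(K·CD0)).
(L/D)max = 1/(2√(0.0512 × 0.0234)) = 1/(2 × 0.03461) = 14.4

(L/D)max = 14.4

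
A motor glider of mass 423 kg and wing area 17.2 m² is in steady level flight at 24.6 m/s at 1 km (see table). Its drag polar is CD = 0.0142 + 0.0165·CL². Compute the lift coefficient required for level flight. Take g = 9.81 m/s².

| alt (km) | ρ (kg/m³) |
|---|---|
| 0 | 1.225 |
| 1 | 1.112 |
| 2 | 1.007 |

CL = 0.717

At 1 km, from the table: ρ = 1.112 kg/m³.
Weight W = mg = 423 × 9.81 = 4149.6 N; in level flight L = W.
Dynamic pressure q = 0.5 × 1.112 × 24.6² = 336.5 Pa.
CL = 2W/(ρv²S) = 2×4149.6/(1.112×24.6²×17.2) = 0.717.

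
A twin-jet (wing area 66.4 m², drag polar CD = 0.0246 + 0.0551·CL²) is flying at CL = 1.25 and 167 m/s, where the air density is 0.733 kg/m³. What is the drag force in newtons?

CD = 0.0246 + 0.0551 × 1.25² = 0.1107
D = ½ρv²S·CD = ½ × 0.733 × 167² × 66.4 × 0.1107 = 75100 N

D = 75100 N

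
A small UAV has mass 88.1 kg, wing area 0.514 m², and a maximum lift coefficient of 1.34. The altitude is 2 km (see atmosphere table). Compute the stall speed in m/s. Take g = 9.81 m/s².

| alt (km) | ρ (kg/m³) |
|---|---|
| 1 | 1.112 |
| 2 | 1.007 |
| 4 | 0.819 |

V_stall = 49.9 m/s

At 2 km, from the table: ρ = 1.007 kg/m³.
At stall, lift equals weight: L = W = m·g = 88.1 × 9.81 = 864.3 N.
From L = ½ρV²S·CL,max = W: V_stall = √(2W/(ρSCL,max)) = √(2·864.3/(1.007·0.514·1.34))
V_stall = √2492 = 49.9 m/s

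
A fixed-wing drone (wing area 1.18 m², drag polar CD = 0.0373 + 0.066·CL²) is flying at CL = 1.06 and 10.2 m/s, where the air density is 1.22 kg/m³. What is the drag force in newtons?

D = 8.35 N

CD = 0.0373 + 0.066 × 1.06² = 0.1115
D = ½ρv²S·CD = ½ × 1.22 × 10.2² × 1.18 × 0.1115 = 8.35 N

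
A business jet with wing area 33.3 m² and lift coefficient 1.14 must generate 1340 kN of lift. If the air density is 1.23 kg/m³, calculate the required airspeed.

v = 240 m/s

L = ½ρv²S·CL ⇒ v = √(2L/(ρ·S·CL))
v = √(2 × 1.34×10^6 / (1.23 × 33.3 × 1.14)) = √57400 = 240 m/s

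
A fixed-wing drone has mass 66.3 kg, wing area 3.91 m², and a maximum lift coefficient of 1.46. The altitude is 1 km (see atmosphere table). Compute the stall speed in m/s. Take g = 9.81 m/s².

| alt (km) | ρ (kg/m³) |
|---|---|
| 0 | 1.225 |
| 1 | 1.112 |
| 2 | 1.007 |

V_stall = 14.3 m/s

At 1 km, from the table: ρ = 1.112 kg/m³.
Weight W = mg = 66.3 × 9.81 = 650.4 N.
From L = ½ρV²S·CL,max = W: V_stall = √(2W/(ρSCL,max)) = √(2·650.4/(1.112·3.91·1.46))
V_stall = √204.9 = 14.3 m/s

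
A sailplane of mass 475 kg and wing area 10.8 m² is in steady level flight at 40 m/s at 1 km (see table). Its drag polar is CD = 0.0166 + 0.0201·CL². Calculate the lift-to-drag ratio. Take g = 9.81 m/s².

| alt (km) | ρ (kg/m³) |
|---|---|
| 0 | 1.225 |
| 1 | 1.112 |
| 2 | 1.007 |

L/D = 22.7

At 1 km, from the table: ρ = 1.112 kg/m³.
In steady level flight, lift balances weight: W = mg = 475 × 9.81 = 4659.8 N.
q = ½ρv² = ½ × 1.112 × 40² = 889.6 Pa.
CL = W/(q·S) = 4659.8 / (889.6 × 10.8) = 0.485.
CD = 0.0166 + 0.0201 × 0.485² = 0.02133.
L/D = CL/CD = 0.485 / 0.02133 = 22.7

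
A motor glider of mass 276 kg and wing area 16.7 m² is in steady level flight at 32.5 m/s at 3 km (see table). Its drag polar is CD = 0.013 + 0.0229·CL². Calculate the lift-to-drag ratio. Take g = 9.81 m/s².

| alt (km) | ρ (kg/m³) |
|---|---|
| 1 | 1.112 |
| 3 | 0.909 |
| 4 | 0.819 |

L/D = 21.6

At 3 km, from the table: ρ = 0.909 kg/m³.
In steady level flight, lift balances weight: W = mg = 276 × 9.81 = 2707.6 N.
q = ½ρv² = ½ × 0.909 × 32.5² = 480.1 Pa.
CL = 2W/(ρv²S) = 2×2707.6/(0.909×32.5²×16.7) = 0.3377.
CD = 0.013 + 0.0229 × 0.3377² = 0.01561.
L/D = CL/CD = 0.3377 / 0.01561 = 21.6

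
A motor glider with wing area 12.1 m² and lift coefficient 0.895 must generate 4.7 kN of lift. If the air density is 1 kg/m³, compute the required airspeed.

v = 29.5 m/s

L = ½ρv²S·CL ⇒ v = √(2L/(ρ·S·CL))
v = √(2 × 4700 / (1 × 12.1 × 0.895)) = √868 = 29.5 m/s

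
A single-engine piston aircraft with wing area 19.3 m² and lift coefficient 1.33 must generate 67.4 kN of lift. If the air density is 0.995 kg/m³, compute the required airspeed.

v = 72.6 m/s

L = ½ρv²S·CL ⇒ v = √(2L/(ρ·S·CL))
v = √(2 × 67400 / (0.995 × 19.3 × 1.33)) = √5278 = 72.6 m/s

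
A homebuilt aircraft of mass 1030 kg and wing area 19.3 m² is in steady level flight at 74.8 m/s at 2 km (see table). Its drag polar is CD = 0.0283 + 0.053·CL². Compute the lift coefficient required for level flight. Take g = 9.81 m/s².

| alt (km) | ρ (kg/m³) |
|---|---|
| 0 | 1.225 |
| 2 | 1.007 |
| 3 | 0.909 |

CL = 0.186

At 2 km, from the table: ρ = 1.007 kg/m³.
Weight W = mg = 1030 × 9.81 = 10104 N; in level flight L = W.
Dynamic pressure q = 0.5 × 1.007 × 74.8² = 2817 Pa.
Required CL = L/(qS) = 10104/(2817·19.3) = 0.1858.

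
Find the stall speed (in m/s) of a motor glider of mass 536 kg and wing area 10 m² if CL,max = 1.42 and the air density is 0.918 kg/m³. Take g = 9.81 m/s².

Stall occurs when L = W at CL,max. W = mg = 536 × 9.81 = 5258 N.
From L = ½ρV²S·CL,max = W: V_stall = √(2W/(ρSCL,max)) = √(2·5258/(0.918·10·1.42))
V_stall = √806.7 = 28.4 m/s

V_stall = 28.4 m/s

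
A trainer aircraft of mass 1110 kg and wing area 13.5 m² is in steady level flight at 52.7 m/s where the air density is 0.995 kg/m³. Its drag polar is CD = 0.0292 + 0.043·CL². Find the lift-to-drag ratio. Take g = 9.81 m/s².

L/D = 13.3

In steady level flight, lift balances weight: W = mg = 1110 × 9.81 = 10889 N.
q = ½ρv² = ½ × 0.995 × 52.7² = 1382 Pa.
CL = W/(q·S) = 10889 / (1382 × 13.5) = 0.5838.
CD = 0.0292 + 0.043 × 0.5838² = 0.04385.
L/D = CL/CD = 0.5838 / 0.04385 = 13.3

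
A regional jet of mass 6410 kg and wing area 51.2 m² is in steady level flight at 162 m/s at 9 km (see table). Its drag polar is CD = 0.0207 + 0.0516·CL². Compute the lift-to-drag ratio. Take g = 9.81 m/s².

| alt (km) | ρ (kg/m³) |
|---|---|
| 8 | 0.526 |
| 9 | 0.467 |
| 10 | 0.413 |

At 9 km, from the table: ρ = 0.467 kg/m³.
Weight W = mg = 6410 × 9.81 = 62882 N; in level flight L = W.
q = ½ρv² = ½ × 0.467 × 162² = 6128 Pa.
Required CL = L/(qS) = 62882/(6128·51.2) = 0.2004.
CD = 0.0207 + 0.0516 × 0.2004² = 0.02277.
L/D = CL/CD = 0.2004 / 0.02277 = 8.8

L/D = 8.8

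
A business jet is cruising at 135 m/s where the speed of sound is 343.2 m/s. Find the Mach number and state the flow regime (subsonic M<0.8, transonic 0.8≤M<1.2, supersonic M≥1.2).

M = 0.393 (subsonic)

M = v/a = 135 / 343.2 = 0.393
M = 0.393 → subsonic.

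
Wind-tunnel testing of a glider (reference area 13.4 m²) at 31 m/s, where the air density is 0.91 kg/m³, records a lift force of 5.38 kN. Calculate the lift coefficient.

CL = 0.918

From L = ½ρv²S·CL, rearranging gives CL = 2L/(ρv²S).
CL = 2 × 5380 / (0.91 × 31² × 13.4) = 0.918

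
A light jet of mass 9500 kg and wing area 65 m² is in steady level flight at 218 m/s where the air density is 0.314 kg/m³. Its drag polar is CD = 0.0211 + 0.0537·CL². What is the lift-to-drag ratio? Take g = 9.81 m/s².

In steady level flight, lift balances weight: W = mg = 9500 × 9.81 = 93195 N.
Dynamic pressure q = 0.5 × 0.314 × 218² = 7461 Pa.
CL = 2W/(ρv²S) = 2×93195/(0.314×218²×65) = 0.1922.
CD = 0.0211 + 0.0537 × 0.1922² = 0.02308.
L/D = CL/CD = 0.1922 / 0.02308 = 8.32

L/D = 8.32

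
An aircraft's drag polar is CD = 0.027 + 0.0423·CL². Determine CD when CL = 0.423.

CD = 0.027 + 0.0423 × 0.423² = 0.027 + 0.007569 = 0.0346

CD = 0.0346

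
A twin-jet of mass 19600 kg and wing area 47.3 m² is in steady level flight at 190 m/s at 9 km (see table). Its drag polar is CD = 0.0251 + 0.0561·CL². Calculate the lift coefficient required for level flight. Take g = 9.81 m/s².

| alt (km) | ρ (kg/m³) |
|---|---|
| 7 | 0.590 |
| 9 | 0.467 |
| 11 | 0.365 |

At 9 km, from the table: ρ = 0.467 kg/m³.
In steady level flight, lift balances weight: W = mg = 19600 × 9.81 = 1.9228×10^5 N.
q = ½ρv² = ½ × 0.467 × 190² = 8429 Pa.
Required CL = L/(qS) = 1.9228×10^5/(8429·47.3) = 0.4822.

CL = 0.482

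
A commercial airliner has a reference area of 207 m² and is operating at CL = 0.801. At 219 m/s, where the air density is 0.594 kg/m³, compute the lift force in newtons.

L = 2.36×10^6 N

Dynamic pressure q = ½ρv² = ½ × 0.594 × 219² = 14240 Pa.
L = q·S·CL = 14240 × 207 × 0.801 = 2.36×10^6 N ≈ 2360 kN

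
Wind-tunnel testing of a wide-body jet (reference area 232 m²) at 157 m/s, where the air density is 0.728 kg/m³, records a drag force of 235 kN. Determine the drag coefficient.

CD = 0.113

From D = ½ρv²S·CD, rearranging gives CD = 2D/(ρv²S).
CD = 2 × 2.35×10^5 / (0.728 × 157² × 232) = 0.113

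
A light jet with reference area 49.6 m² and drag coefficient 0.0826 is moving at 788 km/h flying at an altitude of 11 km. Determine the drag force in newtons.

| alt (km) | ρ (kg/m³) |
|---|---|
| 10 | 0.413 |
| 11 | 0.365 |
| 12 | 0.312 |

At 11 km, from the table: ρ = 0.365 kg/m³.
Convert speed: v = 788 km/h ÷ 3.6 = 218.9 m/s.
Dynamic pressure q = ½ρv² = ½ × 0.365 × 218.9² = 8744 Pa.
D = q·S·CD = 8744 × 49.6 × 0.0826 = 35800 N ≈ 35.8 kN

D = 35800 N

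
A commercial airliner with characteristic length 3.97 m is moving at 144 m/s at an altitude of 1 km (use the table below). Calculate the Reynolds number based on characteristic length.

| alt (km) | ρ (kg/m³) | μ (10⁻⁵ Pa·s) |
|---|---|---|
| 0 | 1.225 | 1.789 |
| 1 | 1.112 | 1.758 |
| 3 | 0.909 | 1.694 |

At 1 km, from the table: ρ = 1.112 kg/m³, μ = 1.758×10⁻⁵ Pa·s.
Re = ρ·v·c/μ = 1.112 × 144 × 3.97 / (1.758×10⁻⁵) = 3.62×10^7

Re = 3.62×10^7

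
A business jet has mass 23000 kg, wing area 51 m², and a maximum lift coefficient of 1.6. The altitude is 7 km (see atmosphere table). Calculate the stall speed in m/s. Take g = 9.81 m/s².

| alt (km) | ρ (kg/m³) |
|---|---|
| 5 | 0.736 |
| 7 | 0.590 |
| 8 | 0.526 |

At 7 km, from the table: ρ = 0.590 kg/m³.
At stall, lift equals weight: L = W = m·g = 23000 × 9.81 = 2.256×10^5 N.
From L = ½ρV²S·CL,max = W: V_stall = √(2W/(ρSCL,max)) = √(2·2.256×10^5/(0.59·51·1.6))
V_stall = √9373 = 96.8 m/s

V_stall = 96.8 m/s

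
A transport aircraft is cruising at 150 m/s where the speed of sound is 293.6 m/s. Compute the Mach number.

M = v/a = 150 / 293.6 = 0.511

M = 0.511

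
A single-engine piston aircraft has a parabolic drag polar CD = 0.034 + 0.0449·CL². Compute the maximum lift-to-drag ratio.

For CD = CD0 + K·CL², (L/D)max occurs at CL* = √(CD0/K) and equals 1/(2√(K·CD0)).
(L/D)max = 1/(2√(0.0449 × 0.034)) = 1/(2 × 0.03907) = 12.8

(L/D)max = 12.8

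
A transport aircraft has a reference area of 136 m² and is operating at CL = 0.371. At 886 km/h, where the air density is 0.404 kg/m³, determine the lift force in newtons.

L = 6.17×10^5 N

Convert speed: v = 886 km/h ÷ 3.6 = 246.1 m/s.
Dynamic pressure q = ½ρv² = ½ × 0.404 × 246.1² = 12240 Pa.
L = q·S·CL = 12240 × 136 × 0.371 = 6.17×10^5 N ≈ 617 kN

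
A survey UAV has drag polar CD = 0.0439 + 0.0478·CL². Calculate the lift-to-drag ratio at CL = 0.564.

L/D = 9.54

CD = 0.0439 + 0.0478 × 0.564² = 0.0591
L/D = CL/CD = 0.564 / 0.0591 = 9.54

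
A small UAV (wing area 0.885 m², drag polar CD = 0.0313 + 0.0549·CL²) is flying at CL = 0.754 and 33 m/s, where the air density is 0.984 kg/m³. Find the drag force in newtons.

CD = 0.0313 + 0.0549 × 0.754² = 0.06251
D = ½ρv²S·CD = ½ × 0.984 × 33² × 0.885 × 0.06251 = 29.6 N

D = 29.6 N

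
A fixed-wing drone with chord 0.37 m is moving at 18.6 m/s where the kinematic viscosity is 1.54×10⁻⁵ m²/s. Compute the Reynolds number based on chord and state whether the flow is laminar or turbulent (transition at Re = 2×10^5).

Re = v·c/ν = 18.6 × 0.37 / (1.54×10⁻⁵) = 4.47×10^5
Since 4.47×10^5 > 2×10^5, the flow is turbulent.

Re = 4.47×10^5 (turbulent)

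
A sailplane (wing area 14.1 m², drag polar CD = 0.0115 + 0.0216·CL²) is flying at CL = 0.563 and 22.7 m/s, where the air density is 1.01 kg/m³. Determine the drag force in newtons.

D = 67.3 N

CD = 0.0115 + 0.0216 × 0.563² = 0.01835
D = ½ρv²S·CD = ½ × 1.01 × 22.7² × 14.1 × 0.01835 = 67.3 N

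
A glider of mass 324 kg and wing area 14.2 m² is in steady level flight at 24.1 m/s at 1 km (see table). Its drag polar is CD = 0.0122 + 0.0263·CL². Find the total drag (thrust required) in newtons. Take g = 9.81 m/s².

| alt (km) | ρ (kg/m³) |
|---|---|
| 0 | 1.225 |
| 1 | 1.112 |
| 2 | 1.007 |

At 1 km, from the table: ρ = 1.112 kg/m³.
In steady level flight, lift balances weight: W = mg = 324 × 9.81 = 3178.4 N.
q = ½ρv² = ½ × 1.112 × 24.1² = 322.9 Pa.
CL = 2W/(ρv²S) = 2×3178.4/(1.112×24.1²×14.2) = 0.6931.
CD = 0.0122 + 0.0263 × 0.6931² = 0.02484.
D = q·S·CD = 322.9 × 14.2 × 0.02484 = 113.9 N

D = 114 N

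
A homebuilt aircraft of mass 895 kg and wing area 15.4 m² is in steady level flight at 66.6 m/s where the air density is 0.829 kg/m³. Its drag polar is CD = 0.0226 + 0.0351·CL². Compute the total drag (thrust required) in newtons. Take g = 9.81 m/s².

D = 735 N

Weight W = mg = 895 × 9.81 = 8780 N; in level flight L = W.
Dynamic pressure q = 0.5 × 0.829 × 66.6² = 1839 Pa.
CL = 2W/(ρv²S) = 2×8780/(0.829×66.6²×15.4) = 0.3101.
CD = 0.0226 + 0.0351 × 0.3101² = 0.02598.
D = q·S·CD = 1839 × 15.4 × 0.02598 = 735.5 N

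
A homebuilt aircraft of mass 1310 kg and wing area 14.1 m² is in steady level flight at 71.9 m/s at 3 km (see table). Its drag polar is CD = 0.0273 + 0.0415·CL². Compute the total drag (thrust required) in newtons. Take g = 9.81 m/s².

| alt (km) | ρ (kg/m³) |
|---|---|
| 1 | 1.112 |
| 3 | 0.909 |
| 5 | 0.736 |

At 3 km, from the table: ρ = 0.909 kg/m³.
Weight W = mg = 1310 × 9.81 = 12851 N; in level flight L = W.
q = ½ρv² = ½ × 0.909 × 71.9² = 2350 Pa.
CL = W/(q·S) = 12851 / (2350 × 14.1) = 0.3879.
CD = 0.0273 + 0.0415 × 0.3879² = 0.03354.
D = q·S·CD = 2350 × 14.1 × 0.03354 = 1111 N

D = 1110 N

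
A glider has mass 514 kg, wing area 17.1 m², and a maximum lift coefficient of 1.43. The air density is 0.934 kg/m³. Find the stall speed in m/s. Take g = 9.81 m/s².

Weight W = mg = 514 × 9.81 = 5042 N.
From L = ½ρV²S·CL,max = W: V_stall = √(2W/(ρSCL,max)) = √(2·5042/(0.934·17.1·1.43))
V_stall = √441.6 = 21 m/s

V_stall = 21 m/s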